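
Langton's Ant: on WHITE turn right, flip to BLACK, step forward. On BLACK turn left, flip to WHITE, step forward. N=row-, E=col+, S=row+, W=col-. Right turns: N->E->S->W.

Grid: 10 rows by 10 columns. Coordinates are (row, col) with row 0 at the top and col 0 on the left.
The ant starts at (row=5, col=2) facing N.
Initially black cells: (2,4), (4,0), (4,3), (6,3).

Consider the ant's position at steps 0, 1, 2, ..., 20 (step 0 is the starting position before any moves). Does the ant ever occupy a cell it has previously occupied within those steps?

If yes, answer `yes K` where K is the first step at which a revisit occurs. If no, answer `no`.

Answer: yes 6

Derivation:
Step 1: on WHITE (5,2): turn R to E, flip to black, move to (5,3). |black|=5 — new cell
Step 2: on WHITE (5,3): turn R to S, flip to black, move to (6,3). |black|=6 — new cell
Step 3: on BLACK (6,3): turn L to E, flip to white, move to (6,4). |black|=5 — new cell
Step 4: on WHITE (6,4): turn R to S, flip to black, move to (7,4). |black|=6 — new cell
Step 5: on WHITE (7,4): turn R to W, flip to black, move to (7,3). |black|=7 — new cell
Step 6: on WHITE (7,3): turn R to N, flip to black, move to (6,3). |black|=8 — REVISIT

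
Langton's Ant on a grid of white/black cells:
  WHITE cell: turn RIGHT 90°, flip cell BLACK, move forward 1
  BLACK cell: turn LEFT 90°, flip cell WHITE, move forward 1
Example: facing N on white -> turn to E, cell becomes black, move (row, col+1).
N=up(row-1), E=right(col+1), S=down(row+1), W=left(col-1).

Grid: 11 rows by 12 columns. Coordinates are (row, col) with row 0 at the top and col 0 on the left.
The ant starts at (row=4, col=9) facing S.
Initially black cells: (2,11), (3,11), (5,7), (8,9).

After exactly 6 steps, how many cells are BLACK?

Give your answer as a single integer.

Answer: 8

Derivation:
Step 1: on WHITE (4,9): turn R to W, flip to black, move to (4,8). |black|=5
Step 2: on WHITE (4,8): turn R to N, flip to black, move to (3,8). |black|=6
Step 3: on WHITE (3,8): turn R to E, flip to black, move to (3,9). |black|=7
Step 4: on WHITE (3,9): turn R to S, flip to black, move to (4,9). |black|=8
Step 5: on BLACK (4,9): turn L to E, flip to white, move to (4,10). |black|=7
Step 6: on WHITE (4,10): turn R to S, flip to black, move to (5,10). |black|=8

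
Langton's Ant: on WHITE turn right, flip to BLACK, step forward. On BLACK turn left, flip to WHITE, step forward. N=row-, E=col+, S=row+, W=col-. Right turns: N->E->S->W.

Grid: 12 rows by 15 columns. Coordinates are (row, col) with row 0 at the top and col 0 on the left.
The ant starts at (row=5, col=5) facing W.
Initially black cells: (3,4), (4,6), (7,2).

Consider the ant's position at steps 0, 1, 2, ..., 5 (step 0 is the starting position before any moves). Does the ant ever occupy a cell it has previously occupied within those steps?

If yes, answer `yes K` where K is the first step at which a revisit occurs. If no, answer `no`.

Answer: no

Derivation:
Step 1: on WHITE (5,5): turn R to N, flip to black, move to (4,5). |black|=4 — new cell
Step 2: on WHITE (4,5): turn R to E, flip to black, move to (4,6). |black|=5 — new cell
Step 3: on BLACK (4,6): turn L to N, flip to white, move to (3,6). |black|=4 — new cell
Step 4: on WHITE (3,6): turn R to E, flip to black, move to (3,7). |black|=5 — new cell
Step 5: on WHITE (3,7): turn R to S, flip to black, move to (4,7). |black|=6 — new cell
No revisit within 5 steps.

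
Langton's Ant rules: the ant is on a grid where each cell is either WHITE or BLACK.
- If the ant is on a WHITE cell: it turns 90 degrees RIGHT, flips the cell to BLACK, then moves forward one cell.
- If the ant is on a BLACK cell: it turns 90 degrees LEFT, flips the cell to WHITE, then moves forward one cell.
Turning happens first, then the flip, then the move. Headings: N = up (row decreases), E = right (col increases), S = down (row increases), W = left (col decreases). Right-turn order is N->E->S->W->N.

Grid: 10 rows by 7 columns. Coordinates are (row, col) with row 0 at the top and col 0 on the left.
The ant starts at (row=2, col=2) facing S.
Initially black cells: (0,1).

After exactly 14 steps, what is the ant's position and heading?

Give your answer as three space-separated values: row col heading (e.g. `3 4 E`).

Step 1: on WHITE (2,2): turn R to W, flip to black, move to (2,1). |black|=2
Step 2: on WHITE (2,1): turn R to N, flip to black, move to (1,1). |black|=3
Step 3: on WHITE (1,1): turn R to E, flip to black, move to (1,2). |black|=4
Step 4: on WHITE (1,2): turn R to S, flip to black, move to (2,2). |black|=5
Step 5: on BLACK (2,2): turn L to E, flip to white, move to (2,3). |black|=4
Step 6: on WHITE (2,3): turn R to S, flip to black, move to (3,3). |black|=5
Step 7: on WHITE (3,3): turn R to W, flip to black, move to (3,2). |black|=6
Step 8: on WHITE (3,2): turn R to N, flip to black, move to (2,2). |black|=7
Step 9: on WHITE (2,2): turn R to E, flip to black, move to (2,3). |black|=8
Step 10: on BLACK (2,3): turn L to N, flip to white, move to (1,3). |black|=7
Step 11: on WHITE (1,3): turn R to E, flip to black, move to (1,4). |black|=8
Step 12: on WHITE (1,4): turn R to S, flip to black, move to (2,4). |black|=9
Step 13: on WHITE (2,4): turn R to W, flip to black, move to (2,3). |black|=10
Step 14: on WHITE (2,3): turn R to N, flip to black, move to (1,3). |black|=11

Answer: 1 3 N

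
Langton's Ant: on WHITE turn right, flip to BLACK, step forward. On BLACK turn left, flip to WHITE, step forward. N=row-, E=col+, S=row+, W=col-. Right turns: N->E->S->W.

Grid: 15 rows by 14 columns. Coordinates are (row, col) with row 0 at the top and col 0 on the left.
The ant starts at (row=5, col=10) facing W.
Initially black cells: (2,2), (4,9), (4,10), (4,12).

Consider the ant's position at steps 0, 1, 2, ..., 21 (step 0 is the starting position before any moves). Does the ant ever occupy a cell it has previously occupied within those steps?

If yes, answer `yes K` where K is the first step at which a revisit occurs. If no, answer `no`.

Step 1: on WHITE (5,10): turn R to N, flip to black, move to (4,10). |black|=5 — new cell
Step 2: on BLACK (4,10): turn L to W, flip to white, move to (4,9). |black|=4 — new cell
Step 3: on BLACK (4,9): turn L to S, flip to white, move to (5,9). |black|=3 — new cell
Step 4: on WHITE (5,9): turn R to W, flip to black, move to (5,8). |black|=4 — new cell
Step 5: on WHITE (5,8): turn R to N, flip to black, move to (4,8). |black|=5 — new cell
Step 6: on WHITE (4,8): turn R to E, flip to black, move to (4,9). |black|=6 — REVISIT

Answer: yes 6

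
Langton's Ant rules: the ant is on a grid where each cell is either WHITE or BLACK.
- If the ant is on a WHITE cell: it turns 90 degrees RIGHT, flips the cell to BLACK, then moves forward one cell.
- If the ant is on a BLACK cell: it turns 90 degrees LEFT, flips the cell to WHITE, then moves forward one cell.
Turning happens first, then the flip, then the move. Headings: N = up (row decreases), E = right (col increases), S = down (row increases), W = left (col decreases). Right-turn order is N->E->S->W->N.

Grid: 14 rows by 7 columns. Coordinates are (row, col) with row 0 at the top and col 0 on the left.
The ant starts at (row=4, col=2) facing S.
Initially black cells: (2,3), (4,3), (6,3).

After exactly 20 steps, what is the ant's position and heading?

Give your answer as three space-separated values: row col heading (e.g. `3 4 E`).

Step 1: on WHITE (4,2): turn R to W, flip to black, move to (4,1). |black|=4
Step 2: on WHITE (4,1): turn R to N, flip to black, move to (3,1). |black|=5
Step 3: on WHITE (3,1): turn R to E, flip to black, move to (3,2). |black|=6
Step 4: on WHITE (3,2): turn R to S, flip to black, move to (4,2). |black|=7
Step 5: on BLACK (4,2): turn L to E, flip to white, move to (4,3). |black|=6
Step 6: on BLACK (4,3): turn L to N, flip to white, move to (3,3). |black|=5
Step 7: on WHITE (3,3): turn R to E, flip to black, move to (3,4). |black|=6
Step 8: on WHITE (3,4): turn R to S, flip to black, move to (4,4). |black|=7
Step 9: on WHITE (4,4): turn R to W, flip to black, move to (4,3). |black|=8
Step 10: on WHITE (4,3): turn R to N, flip to black, move to (3,3). |black|=9
Step 11: on BLACK (3,3): turn L to W, flip to white, move to (3,2). |black|=8
Step 12: on BLACK (3,2): turn L to S, flip to white, move to (4,2). |black|=7
Step 13: on WHITE (4,2): turn R to W, flip to black, move to (4,1). |black|=8
Step 14: on BLACK (4,1): turn L to S, flip to white, move to (5,1). |black|=7
Step 15: on WHITE (5,1): turn R to W, flip to black, move to (5,0). |black|=8
Step 16: on WHITE (5,0): turn R to N, flip to black, move to (4,0). |black|=9
Step 17: on WHITE (4,0): turn R to E, flip to black, move to (4,1). |black|=10
Step 18: on WHITE (4,1): turn R to S, flip to black, move to (5,1). |black|=11
Step 19: on BLACK (5,1): turn L to E, flip to white, move to (5,2). |black|=10
Step 20: on WHITE (5,2): turn R to S, flip to black, move to (6,2). |black|=11

Answer: 6 2 S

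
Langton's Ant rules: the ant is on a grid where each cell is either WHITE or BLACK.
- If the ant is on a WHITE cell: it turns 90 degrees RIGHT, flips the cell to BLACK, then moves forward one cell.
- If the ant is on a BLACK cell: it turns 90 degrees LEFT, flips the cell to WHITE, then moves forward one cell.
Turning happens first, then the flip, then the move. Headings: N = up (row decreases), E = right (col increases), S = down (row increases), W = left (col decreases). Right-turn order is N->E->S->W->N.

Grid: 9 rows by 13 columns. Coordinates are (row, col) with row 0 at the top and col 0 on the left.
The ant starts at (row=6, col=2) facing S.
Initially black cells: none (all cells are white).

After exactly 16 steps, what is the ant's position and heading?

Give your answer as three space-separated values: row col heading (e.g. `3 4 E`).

Answer: 6 2 S

Derivation:
Step 1: on WHITE (6,2): turn R to W, flip to black, move to (6,1). |black|=1
Step 2: on WHITE (6,1): turn R to N, flip to black, move to (5,1). |black|=2
Step 3: on WHITE (5,1): turn R to E, flip to black, move to (5,2). |black|=3
Step 4: on WHITE (5,2): turn R to S, flip to black, move to (6,2). |black|=4
Step 5: on BLACK (6,2): turn L to E, flip to white, move to (6,3). |black|=3
Step 6: on WHITE (6,3): turn R to S, flip to black, move to (7,3). |black|=4
Step 7: on WHITE (7,3): turn R to W, flip to black, move to (7,2). |black|=5
Step 8: on WHITE (7,2): turn R to N, flip to black, move to (6,2). |black|=6
Step 9: on WHITE (6,2): turn R to E, flip to black, move to (6,3). |black|=7
Step 10: on BLACK (6,3): turn L to N, flip to white, move to (5,3). |black|=6
Step 11: on WHITE (5,3): turn R to E, flip to black, move to (5,4). |black|=7
Step 12: on WHITE (5,4): turn R to S, flip to black, move to (6,4). |black|=8
Step 13: on WHITE (6,4): turn R to W, flip to black, move to (6,3). |black|=9
Step 14: on WHITE (6,3): turn R to N, flip to black, move to (5,3). |black|=10
Step 15: on BLACK (5,3): turn L to W, flip to white, move to (5,2). |black|=9
Step 16: on BLACK (5,2): turn L to S, flip to white, move to (6,2). |black|=8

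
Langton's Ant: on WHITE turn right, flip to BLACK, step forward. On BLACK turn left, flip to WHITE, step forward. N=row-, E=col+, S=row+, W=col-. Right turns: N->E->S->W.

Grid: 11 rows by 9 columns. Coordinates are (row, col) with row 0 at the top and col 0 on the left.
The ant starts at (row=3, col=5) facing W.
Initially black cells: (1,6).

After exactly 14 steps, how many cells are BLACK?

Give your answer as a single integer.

Step 1: on WHITE (3,5): turn R to N, flip to black, move to (2,5). |black|=2
Step 2: on WHITE (2,5): turn R to E, flip to black, move to (2,6). |black|=3
Step 3: on WHITE (2,6): turn R to S, flip to black, move to (3,6). |black|=4
Step 4: on WHITE (3,6): turn R to W, flip to black, move to (3,5). |black|=5
Step 5: on BLACK (3,5): turn L to S, flip to white, move to (4,5). |black|=4
Step 6: on WHITE (4,5): turn R to W, flip to black, move to (4,4). |black|=5
Step 7: on WHITE (4,4): turn R to N, flip to black, move to (3,4). |black|=6
Step 8: on WHITE (3,4): turn R to E, flip to black, move to (3,5). |black|=7
Step 9: on WHITE (3,5): turn R to S, flip to black, move to (4,5). |black|=8
Step 10: on BLACK (4,5): turn L to E, flip to white, move to (4,6). |black|=7
Step 11: on WHITE (4,6): turn R to S, flip to black, move to (5,6). |black|=8
Step 12: on WHITE (5,6): turn R to W, flip to black, move to (5,5). |black|=9
Step 13: on WHITE (5,5): turn R to N, flip to black, move to (4,5). |black|=10
Step 14: on WHITE (4,5): turn R to E, flip to black, move to (4,6). |black|=11

Answer: 11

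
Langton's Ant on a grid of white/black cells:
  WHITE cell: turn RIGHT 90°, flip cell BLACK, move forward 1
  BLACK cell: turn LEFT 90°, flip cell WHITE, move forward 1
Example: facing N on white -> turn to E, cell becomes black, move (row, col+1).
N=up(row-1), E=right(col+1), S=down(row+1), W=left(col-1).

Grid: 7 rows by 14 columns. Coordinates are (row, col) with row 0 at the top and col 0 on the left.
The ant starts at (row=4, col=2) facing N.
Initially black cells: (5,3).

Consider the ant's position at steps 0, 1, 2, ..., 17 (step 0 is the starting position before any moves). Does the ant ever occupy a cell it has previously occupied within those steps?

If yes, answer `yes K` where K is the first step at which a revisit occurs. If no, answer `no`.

Answer: yes 6

Derivation:
Step 1: on WHITE (4,2): turn R to E, flip to black, move to (4,3). |black|=2 — new cell
Step 2: on WHITE (4,3): turn R to S, flip to black, move to (5,3). |black|=3 — new cell
Step 3: on BLACK (5,3): turn L to E, flip to white, move to (5,4). |black|=2 — new cell
Step 4: on WHITE (5,4): turn R to S, flip to black, move to (6,4). |black|=3 — new cell
Step 5: on WHITE (6,4): turn R to W, flip to black, move to (6,3). |black|=4 — new cell
Step 6: on WHITE (6,3): turn R to N, flip to black, move to (5,3). |black|=5 — REVISIT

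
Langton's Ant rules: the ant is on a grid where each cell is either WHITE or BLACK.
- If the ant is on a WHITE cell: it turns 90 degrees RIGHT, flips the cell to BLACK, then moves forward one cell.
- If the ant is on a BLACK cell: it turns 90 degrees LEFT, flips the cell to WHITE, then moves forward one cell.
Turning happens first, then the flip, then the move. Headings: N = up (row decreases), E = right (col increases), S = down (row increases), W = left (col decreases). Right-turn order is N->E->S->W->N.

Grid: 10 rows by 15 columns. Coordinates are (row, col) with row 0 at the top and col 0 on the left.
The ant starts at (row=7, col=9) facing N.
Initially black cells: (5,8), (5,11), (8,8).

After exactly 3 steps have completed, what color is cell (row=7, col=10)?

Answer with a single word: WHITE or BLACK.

Answer: BLACK

Derivation:
Step 1: on WHITE (7,9): turn R to E, flip to black, move to (7,10). |black|=4
Step 2: on WHITE (7,10): turn R to S, flip to black, move to (8,10). |black|=5
Step 3: on WHITE (8,10): turn R to W, flip to black, move to (8,9). |black|=6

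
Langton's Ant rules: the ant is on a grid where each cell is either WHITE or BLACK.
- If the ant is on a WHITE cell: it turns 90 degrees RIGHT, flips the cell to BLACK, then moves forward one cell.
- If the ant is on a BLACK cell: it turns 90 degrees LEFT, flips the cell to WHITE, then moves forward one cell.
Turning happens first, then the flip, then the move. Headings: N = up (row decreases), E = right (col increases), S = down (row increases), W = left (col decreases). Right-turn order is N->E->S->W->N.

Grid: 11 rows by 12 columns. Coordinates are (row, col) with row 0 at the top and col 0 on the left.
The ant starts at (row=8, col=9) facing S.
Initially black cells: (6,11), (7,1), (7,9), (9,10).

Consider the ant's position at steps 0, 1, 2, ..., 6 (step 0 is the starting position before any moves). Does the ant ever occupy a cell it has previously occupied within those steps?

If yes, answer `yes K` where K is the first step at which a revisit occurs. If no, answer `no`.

Step 1: on WHITE (8,9): turn R to W, flip to black, move to (8,8). |black|=5 — new cell
Step 2: on WHITE (8,8): turn R to N, flip to black, move to (7,8). |black|=6 — new cell
Step 3: on WHITE (7,8): turn R to E, flip to black, move to (7,9). |black|=7 — new cell
Step 4: on BLACK (7,9): turn L to N, flip to white, move to (6,9). |black|=6 — new cell
Step 5: on WHITE (6,9): turn R to E, flip to black, move to (6,10). |black|=7 — new cell
Step 6: on WHITE (6,10): turn R to S, flip to black, move to (7,10). |black|=8 — new cell
No revisit within 6 steps.

Answer: no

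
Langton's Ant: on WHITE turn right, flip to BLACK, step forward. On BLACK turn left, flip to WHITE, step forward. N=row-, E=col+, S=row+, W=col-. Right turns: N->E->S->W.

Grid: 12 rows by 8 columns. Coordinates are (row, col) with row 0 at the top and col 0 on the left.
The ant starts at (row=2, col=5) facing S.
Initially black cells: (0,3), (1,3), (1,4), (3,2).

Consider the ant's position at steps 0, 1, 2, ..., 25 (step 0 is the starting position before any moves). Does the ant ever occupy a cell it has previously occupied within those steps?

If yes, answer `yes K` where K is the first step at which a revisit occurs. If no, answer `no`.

Answer: yes 7

Derivation:
Step 1: on WHITE (2,5): turn R to W, flip to black, move to (2,4). |black|=5 — new cell
Step 2: on WHITE (2,4): turn R to N, flip to black, move to (1,4). |black|=6 — new cell
Step 3: on BLACK (1,4): turn L to W, flip to white, move to (1,3). |black|=5 — new cell
Step 4: on BLACK (1,3): turn L to S, flip to white, move to (2,3). |black|=4 — new cell
Step 5: on WHITE (2,3): turn R to W, flip to black, move to (2,2). |black|=5 — new cell
Step 6: on WHITE (2,2): turn R to N, flip to black, move to (1,2). |black|=6 — new cell
Step 7: on WHITE (1,2): turn R to E, flip to black, move to (1,3). |black|=7 — REVISIT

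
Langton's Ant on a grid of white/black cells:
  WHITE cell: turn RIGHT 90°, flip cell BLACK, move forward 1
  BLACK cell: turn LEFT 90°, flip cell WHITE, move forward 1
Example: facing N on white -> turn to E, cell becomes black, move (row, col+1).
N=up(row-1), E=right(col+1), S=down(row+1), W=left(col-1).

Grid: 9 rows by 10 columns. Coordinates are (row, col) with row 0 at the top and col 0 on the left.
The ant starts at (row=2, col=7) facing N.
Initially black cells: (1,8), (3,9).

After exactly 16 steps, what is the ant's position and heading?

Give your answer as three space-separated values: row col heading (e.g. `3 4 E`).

Step 1: on WHITE (2,7): turn R to E, flip to black, move to (2,8). |black|=3
Step 2: on WHITE (2,8): turn R to S, flip to black, move to (3,8). |black|=4
Step 3: on WHITE (3,8): turn R to W, flip to black, move to (3,7). |black|=5
Step 4: on WHITE (3,7): turn R to N, flip to black, move to (2,7). |black|=6
Step 5: on BLACK (2,7): turn L to W, flip to white, move to (2,6). |black|=5
Step 6: on WHITE (2,6): turn R to N, flip to black, move to (1,6). |black|=6
Step 7: on WHITE (1,6): turn R to E, flip to black, move to (1,7). |black|=7
Step 8: on WHITE (1,7): turn R to S, flip to black, move to (2,7). |black|=8
Step 9: on WHITE (2,7): turn R to W, flip to black, move to (2,6). |black|=9
Step 10: on BLACK (2,6): turn L to S, flip to white, move to (3,6). |black|=8
Step 11: on WHITE (3,6): turn R to W, flip to black, move to (3,5). |black|=9
Step 12: on WHITE (3,5): turn R to N, flip to black, move to (2,5). |black|=10
Step 13: on WHITE (2,5): turn R to E, flip to black, move to (2,6). |black|=11
Step 14: on WHITE (2,6): turn R to S, flip to black, move to (3,6). |black|=12
Step 15: on BLACK (3,6): turn L to E, flip to white, move to (3,7). |black|=11
Step 16: on BLACK (3,7): turn L to N, flip to white, move to (2,7). |black|=10

Answer: 2 7 N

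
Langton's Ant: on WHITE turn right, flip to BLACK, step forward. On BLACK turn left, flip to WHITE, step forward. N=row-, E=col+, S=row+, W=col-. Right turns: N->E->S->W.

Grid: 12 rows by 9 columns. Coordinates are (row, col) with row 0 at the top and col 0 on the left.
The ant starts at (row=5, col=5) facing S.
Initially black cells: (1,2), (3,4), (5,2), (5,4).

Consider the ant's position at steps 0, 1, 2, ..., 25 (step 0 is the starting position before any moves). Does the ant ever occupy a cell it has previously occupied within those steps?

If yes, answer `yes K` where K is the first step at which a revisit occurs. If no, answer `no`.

Step 1: on WHITE (5,5): turn R to W, flip to black, move to (5,4). |black|=5 — new cell
Step 2: on BLACK (5,4): turn L to S, flip to white, move to (6,4). |black|=4 — new cell
Step 3: on WHITE (6,4): turn R to W, flip to black, move to (6,3). |black|=5 — new cell
Step 4: on WHITE (6,3): turn R to N, flip to black, move to (5,3). |black|=6 — new cell
Step 5: on WHITE (5,3): turn R to E, flip to black, move to (5,4). |black|=7 — REVISIT

Answer: yes 5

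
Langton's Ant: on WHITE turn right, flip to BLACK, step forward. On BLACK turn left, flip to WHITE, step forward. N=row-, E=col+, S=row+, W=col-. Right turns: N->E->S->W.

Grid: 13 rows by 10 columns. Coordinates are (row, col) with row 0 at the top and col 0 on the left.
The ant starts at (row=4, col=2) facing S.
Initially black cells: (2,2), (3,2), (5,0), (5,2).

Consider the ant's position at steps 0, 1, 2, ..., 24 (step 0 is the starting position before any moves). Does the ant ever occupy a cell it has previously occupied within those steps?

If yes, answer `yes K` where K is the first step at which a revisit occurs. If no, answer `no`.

Answer: yes 8

Derivation:
Step 1: on WHITE (4,2): turn R to W, flip to black, move to (4,1). |black|=5 — new cell
Step 2: on WHITE (4,1): turn R to N, flip to black, move to (3,1). |black|=6 — new cell
Step 3: on WHITE (3,1): turn R to E, flip to black, move to (3,2). |black|=7 — new cell
Step 4: on BLACK (3,2): turn L to N, flip to white, move to (2,2). |black|=6 — new cell
Step 5: on BLACK (2,2): turn L to W, flip to white, move to (2,1). |black|=5 — new cell
Step 6: on WHITE (2,1): turn R to N, flip to black, move to (1,1). |black|=6 — new cell
Step 7: on WHITE (1,1): turn R to E, flip to black, move to (1,2). |black|=7 — new cell
Step 8: on WHITE (1,2): turn R to S, flip to black, move to (2,2). |black|=8 — REVISIT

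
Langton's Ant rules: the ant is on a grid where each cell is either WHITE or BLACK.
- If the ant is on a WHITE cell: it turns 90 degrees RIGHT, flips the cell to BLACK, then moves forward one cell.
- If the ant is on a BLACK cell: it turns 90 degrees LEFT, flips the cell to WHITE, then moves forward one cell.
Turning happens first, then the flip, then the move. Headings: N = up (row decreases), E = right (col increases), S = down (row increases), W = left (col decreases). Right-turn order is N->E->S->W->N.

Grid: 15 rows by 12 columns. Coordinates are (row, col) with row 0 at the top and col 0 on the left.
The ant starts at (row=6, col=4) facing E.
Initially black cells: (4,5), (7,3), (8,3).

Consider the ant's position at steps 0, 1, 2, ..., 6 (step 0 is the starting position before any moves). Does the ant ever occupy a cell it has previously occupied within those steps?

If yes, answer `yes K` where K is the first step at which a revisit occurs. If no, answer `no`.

Step 1: on WHITE (6,4): turn R to S, flip to black, move to (7,4). |black|=4 — new cell
Step 2: on WHITE (7,4): turn R to W, flip to black, move to (7,3). |black|=5 — new cell
Step 3: on BLACK (7,3): turn L to S, flip to white, move to (8,3). |black|=4 — new cell
Step 4: on BLACK (8,3): turn L to E, flip to white, move to (8,4). |black|=3 — new cell
Step 5: on WHITE (8,4): turn R to S, flip to black, move to (9,4). |black|=4 — new cell
Step 6: on WHITE (9,4): turn R to W, flip to black, move to (9,3). |black|=5 — new cell
No revisit within 6 steps.

Answer: no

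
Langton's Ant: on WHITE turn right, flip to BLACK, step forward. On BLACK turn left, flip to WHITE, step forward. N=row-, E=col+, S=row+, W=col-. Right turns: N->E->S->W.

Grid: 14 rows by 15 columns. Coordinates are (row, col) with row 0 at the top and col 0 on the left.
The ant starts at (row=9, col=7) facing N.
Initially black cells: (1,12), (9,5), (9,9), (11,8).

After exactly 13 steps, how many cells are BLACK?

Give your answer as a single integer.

Step 1: on WHITE (9,7): turn R to E, flip to black, move to (9,8). |black|=5
Step 2: on WHITE (9,8): turn R to S, flip to black, move to (10,8). |black|=6
Step 3: on WHITE (10,8): turn R to W, flip to black, move to (10,7). |black|=7
Step 4: on WHITE (10,7): turn R to N, flip to black, move to (9,7). |black|=8
Step 5: on BLACK (9,7): turn L to W, flip to white, move to (9,6). |black|=7
Step 6: on WHITE (9,6): turn R to N, flip to black, move to (8,6). |black|=8
Step 7: on WHITE (8,6): turn R to E, flip to black, move to (8,7). |black|=9
Step 8: on WHITE (8,7): turn R to S, flip to black, move to (9,7). |black|=10
Step 9: on WHITE (9,7): turn R to W, flip to black, move to (9,6). |black|=11
Step 10: on BLACK (9,6): turn L to S, flip to white, move to (10,6). |black|=10
Step 11: on WHITE (10,6): turn R to W, flip to black, move to (10,5). |black|=11
Step 12: on WHITE (10,5): turn R to N, flip to black, move to (9,5). |black|=12
Step 13: on BLACK (9,5): turn L to W, flip to white, move to (9,4). |black|=11

Answer: 11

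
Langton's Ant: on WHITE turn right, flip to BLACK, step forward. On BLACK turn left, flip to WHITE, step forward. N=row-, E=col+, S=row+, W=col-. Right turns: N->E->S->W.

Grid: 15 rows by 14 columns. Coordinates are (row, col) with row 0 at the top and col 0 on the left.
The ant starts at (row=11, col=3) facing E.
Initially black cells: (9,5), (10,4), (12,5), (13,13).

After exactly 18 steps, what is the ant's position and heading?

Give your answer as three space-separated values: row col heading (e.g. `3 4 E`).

Answer: 8 4 W

Derivation:
Step 1: on WHITE (11,3): turn R to S, flip to black, move to (12,3). |black|=5
Step 2: on WHITE (12,3): turn R to W, flip to black, move to (12,2). |black|=6
Step 3: on WHITE (12,2): turn R to N, flip to black, move to (11,2). |black|=7
Step 4: on WHITE (11,2): turn R to E, flip to black, move to (11,3). |black|=8
Step 5: on BLACK (11,3): turn L to N, flip to white, move to (10,3). |black|=7
Step 6: on WHITE (10,3): turn R to E, flip to black, move to (10,4). |black|=8
Step 7: on BLACK (10,4): turn L to N, flip to white, move to (9,4). |black|=7
Step 8: on WHITE (9,4): turn R to E, flip to black, move to (9,5). |black|=8
Step 9: on BLACK (9,5): turn L to N, flip to white, move to (8,5). |black|=7
Step 10: on WHITE (8,5): turn R to E, flip to black, move to (8,6). |black|=8
Step 11: on WHITE (8,6): turn R to S, flip to black, move to (9,6). |black|=9
Step 12: on WHITE (9,6): turn R to W, flip to black, move to (9,5). |black|=10
Step 13: on WHITE (9,5): turn R to N, flip to black, move to (8,5). |black|=11
Step 14: on BLACK (8,5): turn L to W, flip to white, move to (8,4). |black|=10
Step 15: on WHITE (8,4): turn R to N, flip to black, move to (7,4). |black|=11
Step 16: on WHITE (7,4): turn R to E, flip to black, move to (7,5). |black|=12
Step 17: on WHITE (7,5): turn R to S, flip to black, move to (8,5). |black|=13
Step 18: on WHITE (8,5): turn R to W, flip to black, move to (8,4). |black|=14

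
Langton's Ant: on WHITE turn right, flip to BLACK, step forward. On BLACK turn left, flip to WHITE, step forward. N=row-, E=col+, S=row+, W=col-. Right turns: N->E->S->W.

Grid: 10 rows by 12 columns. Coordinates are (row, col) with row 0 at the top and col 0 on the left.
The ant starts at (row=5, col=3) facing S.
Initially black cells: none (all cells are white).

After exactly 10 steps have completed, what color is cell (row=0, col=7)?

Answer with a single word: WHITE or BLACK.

Step 1: on WHITE (5,3): turn R to W, flip to black, move to (5,2). |black|=1
Step 2: on WHITE (5,2): turn R to N, flip to black, move to (4,2). |black|=2
Step 3: on WHITE (4,2): turn R to E, flip to black, move to (4,3). |black|=3
Step 4: on WHITE (4,3): turn R to S, flip to black, move to (5,3). |black|=4
Step 5: on BLACK (5,3): turn L to E, flip to white, move to (5,4). |black|=3
Step 6: on WHITE (5,4): turn R to S, flip to black, move to (6,4). |black|=4
Step 7: on WHITE (6,4): turn R to W, flip to black, move to (6,3). |black|=5
Step 8: on WHITE (6,3): turn R to N, flip to black, move to (5,3). |black|=6
Step 9: on WHITE (5,3): turn R to E, flip to black, move to (5,4). |black|=7
Step 10: on BLACK (5,4): turn L to N, flip to white, move to (4,4). |black|=6

Answer: WHITE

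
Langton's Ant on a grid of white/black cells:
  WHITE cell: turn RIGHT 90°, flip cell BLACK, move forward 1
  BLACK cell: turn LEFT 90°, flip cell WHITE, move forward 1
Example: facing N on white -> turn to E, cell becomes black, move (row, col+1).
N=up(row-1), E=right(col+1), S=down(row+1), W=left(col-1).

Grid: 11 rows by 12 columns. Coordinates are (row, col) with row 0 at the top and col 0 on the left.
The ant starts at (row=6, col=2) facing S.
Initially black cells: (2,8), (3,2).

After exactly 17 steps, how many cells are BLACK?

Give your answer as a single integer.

Step 1: on WHITE (6,2): turn R to W, flip to black, move to (6,1). |black|=3
Step 2: on WHITE (6,1): turn R to N, flip to black, move to (5,1). |black|=4
Step 3: on WHITE (5,1): turn R to E, flip to black, move to (5,2). |black|=5
Step 4: on WHITE (5,2): turn R to S, flip to black, move to (6,2). |black|=6
Step 5: on BLACK (6,2): turn L to E, flip to white, move to (6,3). |black|=5
Step 6: on WHITE (6,3): turn R to S, flip to black, move to (7,3). |black|=6
Step 7: on WHITE (7,3): turn R to W, flip to black, move to (7,2). |black|=7
Step 8: on WHITE (7,2): turn R to N, flip to black, move to (6,2). |black|=8
Step 9: on WHITE (6,2): turn R to E, flip to black, move to (6,3). |black|=9
Step 10: on BLACK (6,3): turn L to N, flip to white, move to (5,3). |black|=8
Step 11: on WHITE (5,3): turn R to E, flip to black, move to (5,4). |black|=9
Step 12: on WHITE (5,4): turn R to S, flip to black, move to (6,4). |black|=10
Step 13: on WHITE (6,4): turn R to W, flip to black, move to (6,3). |black|=11
Step 14: on WHITE (6,3): turn R to N, flip to black, move to (5,3). |black|=12
Step 15: on BLACK (5,3): turn L to W, flip to white, move to (5,2). |black|=11
Step 16: on BLACK (5,2): turn L to S, flip to white, move to (6,2). |black|=10
Step 17: on BLACK (6,2): turn L to E, flip to white, move to (6,3). |black|=9

Answer: 9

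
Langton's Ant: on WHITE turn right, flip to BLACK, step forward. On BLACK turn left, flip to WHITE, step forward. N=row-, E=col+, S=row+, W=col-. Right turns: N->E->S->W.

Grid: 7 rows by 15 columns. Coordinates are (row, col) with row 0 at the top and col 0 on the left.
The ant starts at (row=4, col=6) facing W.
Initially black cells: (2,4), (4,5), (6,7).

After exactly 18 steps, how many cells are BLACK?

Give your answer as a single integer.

Answer: 13

Derivation:
Step 1: on WHITE (4,6): turn R to N, flip to black, move to (3,6). |black|=4
Step 2: on WHITE (3,6): turn R to E, flip to black, move to (3,7). |black|=5
Step 3: on WHITE (3,7): turn R to S, flip to black, move to (4,7). |black|=6
Step 4: on WHITE (4,7): turn R to W, flip to black, move to (4,6). |black|=7
Step 5: on BLACK (4,6): turn L to S, flip to white, move to (5,6). |black|=6
Step 6: on WHITE (5,6): turn R to W, flip to black, move to (5,5). |black|=7
Step 7: on WHITE (5,5): turn R to N, flip to black, move to (4,5). |black|=8
Step 8: on BLACK (4,5): turn L to W, flip to white, move to (4,4). |black|=7
Step 9: on WHITE (4,4): turn R to N, flip to black, move to (3,4). |black|=8
Step 10: on WHITE (3,4): turn R to E, flip to black, move to (3,5). |black|=9
Step 11: on WHITE (3,5): turn R to S, flip to black, move to (4,5). |black|=10
Step 12: on WHITE (4,5): turn R to W, flip to black, move to (4,4). |black|=11
Step 13: on BLACK (4,4): turn L to S, flip to white, move to (5,4). |black|=10
Step 14: on WHITE (5,4): turn R to W, flip to black, move to (5,3). |black|=11
Step 15: on WHITE (5,3): turn R to N, flip to black, move to (4,3). |black|=12
Step 16: on WHITE (4,3): turn R to E, flip to black, move to (4,4). |black|=13
Step 17: on WHITE (4,4): turn R to S, flip to black, move to (5,4). |black|=14
Step 18: on BLACK (5,4): turn L to E, flip to white, move to (5,5). |black|=13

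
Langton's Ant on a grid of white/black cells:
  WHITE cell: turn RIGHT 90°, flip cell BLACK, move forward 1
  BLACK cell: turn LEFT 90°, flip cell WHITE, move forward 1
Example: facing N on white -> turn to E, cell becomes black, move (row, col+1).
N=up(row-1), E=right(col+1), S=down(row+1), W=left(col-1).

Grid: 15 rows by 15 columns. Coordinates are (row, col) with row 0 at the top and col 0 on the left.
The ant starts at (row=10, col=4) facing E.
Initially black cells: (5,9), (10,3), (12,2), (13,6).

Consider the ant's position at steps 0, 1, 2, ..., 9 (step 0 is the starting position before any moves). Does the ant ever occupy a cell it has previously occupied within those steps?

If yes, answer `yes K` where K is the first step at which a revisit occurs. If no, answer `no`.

Answer: yes 7

Derivation:
Step 1: on WHITE (10,4): turn R to S, flip to black, move to (11,4). |black|=5 — new cell
Step 2: on WHITE (11,4): turn R to W, flip to black, move to (11,3). |black|=6 — new cell
Step 3: on WHITE (11,3): turn R to N, flip to black, move to (10,3). |black|=7 — new cell
Step 4: on BLACK (10,3): turn L to W, flip to white, move to (10,2). |black|=6 — new cell
Step 5: on WHITE (10,2): turn R to N, flip to black, move to (9,2). |black|=7 — new cell
Step 6: on WHITE (9,2): turn R to E, flip to black, move to (9,3). |black|=8 — new cell
Step 7: on WHITE (9,3): turn R to S, flip to black, move to (10,3). |black|=9 — REVISIT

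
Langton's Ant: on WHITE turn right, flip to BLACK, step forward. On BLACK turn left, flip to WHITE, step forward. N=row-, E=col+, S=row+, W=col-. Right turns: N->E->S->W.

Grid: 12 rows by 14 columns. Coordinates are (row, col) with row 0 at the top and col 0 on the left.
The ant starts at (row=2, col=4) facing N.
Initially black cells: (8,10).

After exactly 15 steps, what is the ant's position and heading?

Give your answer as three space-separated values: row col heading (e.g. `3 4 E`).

Step 1: on WHITE (2,4): turn R to E, flip to black, move to (2,5). |black|=2
Step 2: on WHITE (2,5): turn R to S, flip to black, move to (3,5). |black|=3
Step 3: on WHITE (3,5): turn R to W, flip to black, move to (3,4). |black|=4
Step 4: on WHITE (3,4): turn R to N, flip to black, move to (2,4). |black|=5
Step 5: on BLACK (2,4): turn L to W, flip to white, move to (2,3). |black|=4
Step 6: on WHITE (2,3): turn R to N, flip to black, move to (1,3). |black|=5
Step 7: on WHITE (1,3): turn R to E, flip to black, move to (1,4). |black|=6
Step 8: on WHITE (1,4): turn R to S, flip to black, move to (2,4). |black|=7
Step 9: on WHITE (2,4): turn R to W, flip to black, move to (2,3). |black|=8
Step 10: on BLACK (2,3): turn L to S, flip to white, move to (3,3). |black|=7
Step 11: on WHITE (3,3): turn R to W, flip to black, move to (3,2). |black|=8
Step 12: on WHITE (3,2): turn R to N, flip to black, move to (2,2). |black|=9
Step 13: on WHITE (2,2): turn R to E, flip to black, move to (2,3). |black|=10
Step 14: on WHITE (2,3): turn R to S, flip to black, move to (3,3). |black|=11
Step 15: on BLACK (3,3): turn L to E, flip to white, move to (3,4). |black|=10

Answer: 3 4 E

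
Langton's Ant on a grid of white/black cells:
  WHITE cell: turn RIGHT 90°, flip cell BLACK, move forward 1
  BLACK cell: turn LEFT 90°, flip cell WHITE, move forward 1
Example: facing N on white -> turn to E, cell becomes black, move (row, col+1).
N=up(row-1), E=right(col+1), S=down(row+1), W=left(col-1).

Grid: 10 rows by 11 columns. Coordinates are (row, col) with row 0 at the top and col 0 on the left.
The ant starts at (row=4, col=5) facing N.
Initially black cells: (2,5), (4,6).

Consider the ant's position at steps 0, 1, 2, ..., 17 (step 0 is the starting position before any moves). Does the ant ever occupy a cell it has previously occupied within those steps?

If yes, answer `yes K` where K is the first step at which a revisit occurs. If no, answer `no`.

Answer: yes 5

Derivation:
Step 1: on WHITE (4,5): turn R to E, flip to black, move to (4,6). |black|=3 — new cell
Step 2: on BLACK (4,6): turn L to N, flip to white, move to (3,6). |black|=2 — new cell
Step 3: on WHITE (3,6): turn R to E, flip to black, move to (3,7). |black|=3 — new cell
Step 4: on WHITE (3,7): turn R to S, flip to black, move to (4,7). |black|=4 — new cell
Step 5: on WHITE (4,7): turn R to W, flip to black, move to (4,6). |black|=5 — REVISIT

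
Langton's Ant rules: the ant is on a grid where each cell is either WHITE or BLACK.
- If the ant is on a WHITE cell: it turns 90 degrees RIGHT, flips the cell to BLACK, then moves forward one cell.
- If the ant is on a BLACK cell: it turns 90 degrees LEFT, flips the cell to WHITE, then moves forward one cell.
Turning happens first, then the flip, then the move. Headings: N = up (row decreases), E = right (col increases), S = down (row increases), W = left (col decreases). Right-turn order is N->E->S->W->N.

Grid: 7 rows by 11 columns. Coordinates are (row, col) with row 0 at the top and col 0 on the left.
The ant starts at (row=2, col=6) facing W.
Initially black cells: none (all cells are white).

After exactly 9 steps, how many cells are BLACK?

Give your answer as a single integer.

Step 1: on WHITE (2,6): turn R to N, flip to black, move to (1,6). |black|=1
Step 2: on WHITE (1,6): turn R to E, flip to black, move to (1,7). |black|=2
Step 3: on WHITE (1,7): turn R to S, flip to black, move to (2,7). |black|=3
Step 4: on WHITE (2,7): turn R to W, flip to black, move to (2,6). |black|=4
Step 5: on BLACK (2,6): turn L to S, flip to white, move to (3,6). |black|=3
Step 6: on WHITE (3,6): turn R to W, flip to black, move to (3,5). |black|=4
Step 7: on WHITE (3,5): turn R to N, flip to black, move to (2,5). |black|=5
Step 8: on WHITE (2,5): turn R to E, flip to black, move to (2,6). |black|=6
Step 9: on WHITE (2,6): turn R to S, flip to black, move to (3,6). |black|=7

Answer: 7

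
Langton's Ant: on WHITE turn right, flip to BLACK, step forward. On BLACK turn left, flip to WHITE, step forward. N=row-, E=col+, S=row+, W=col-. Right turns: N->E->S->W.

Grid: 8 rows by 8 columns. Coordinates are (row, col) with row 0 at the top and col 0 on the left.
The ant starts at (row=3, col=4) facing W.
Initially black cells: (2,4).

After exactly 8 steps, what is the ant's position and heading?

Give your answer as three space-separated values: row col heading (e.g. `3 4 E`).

Step 1: on WHITE (3,4): turn R to N, flip to black, move to (2,4). |black|=2
Step 2: on BLACK (2,4): turn L to W, flip to white, move to (2,3). |black|=1
Step 3: on WHITE (2,3): turn R to N, flip to black, move to (1,3). |black|=2
Step 4: on WHITE (1,3): turn R to E, flip to black, move to (1,4). |black|=3
Step 5: on WHITE (1,4): turn R to S, flip to black, move to (2,4). |black|=4
Step 6: on WHITE (2,4): turn R to W, flip to black, move to (2,3). |black|=5
Step 7: on BLACK (2,3): turn L to S, flip to white, move to (3,3). |black|=4
Step 8: on WHITE (3,3): turn R to W, flip to black, move to (3,2). |black|=5

Answer: 3 2 W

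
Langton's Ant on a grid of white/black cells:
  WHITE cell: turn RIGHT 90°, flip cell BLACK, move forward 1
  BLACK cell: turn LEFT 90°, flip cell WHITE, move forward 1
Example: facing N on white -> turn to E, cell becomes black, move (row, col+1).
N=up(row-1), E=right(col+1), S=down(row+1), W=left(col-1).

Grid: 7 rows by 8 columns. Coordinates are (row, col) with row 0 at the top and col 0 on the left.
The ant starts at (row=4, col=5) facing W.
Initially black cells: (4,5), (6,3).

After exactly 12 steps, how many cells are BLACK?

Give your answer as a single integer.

Answer: 8

Derivation:
Step 1: on BLACK (4,5): turn L to S, flip to white, move to (5,5). |black|=1
Step 2: on WHITE (5,5): turn R to W, flip to black, move to (5,4). |black|=2
Step 3: on WHITE (5,4): turn R to N, flip to black, move to (4,4). |black|=3
Step 4: on WHITE (4,4): turn R to E, flip to black, move to (4,5). |black|=4
Step 5: on WHITE (4,5): turn R to S, flip to black, move to (5,5). |black|=5
Step 6: on BLACK (5,5): turn L to E, flip to white, move to (5,6). |black|=4
Step 7: on WHITE (5,6): turn R to S, flip to black, move to (6,6). |black|=5
Step 8: on WHITE (6,6): turn R to W, flip to black, move to (6,5). |black|=6
Step 9: on WHITE (6,5): turn R to N, flip to black, move to (5,5). |black|=7
Step 10: on WHITE (5,5): turn R to E, flip to black, move to (5,6). |black|=8
Step 11: on BLACK (5,6): turn L to N, flip to white, move to (4,6). |black|=7
Step 12: on WHITE (4,6): turn R to E, flip to black, move to (4,7). |black|=8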